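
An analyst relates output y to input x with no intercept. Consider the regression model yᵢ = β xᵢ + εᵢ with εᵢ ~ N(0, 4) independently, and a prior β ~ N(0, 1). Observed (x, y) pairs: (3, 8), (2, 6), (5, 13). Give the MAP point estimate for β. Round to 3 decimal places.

log p(β | y) = −Σ(yᵢ − βxᵢ)²/(2·4) − β²/(2·1) + const.
Setting the derivative to zero: Σxᵢ(yᵢ − βxᵢ)/4 − β/1 = 0, so β = Σxᵢyᵢ / (Σxᵢ² + σ²/τ²).
Σxᵢyᵢ = 3·8 + 2·6 + 5·13 = 101; Σxᵢ² = 38; σ²/τ² = 4.
β̂_MAP = 101 / (38 + 4) = 101/42 ≈ 2.405.

β̂_MAP = 2.405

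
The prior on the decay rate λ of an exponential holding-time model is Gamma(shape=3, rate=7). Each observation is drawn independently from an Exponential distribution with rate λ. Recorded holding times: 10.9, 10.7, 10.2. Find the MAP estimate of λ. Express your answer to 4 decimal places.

The Exponential(rate=λ) likelihood is ∝ λ^n e^(−λΣtᵢ). Here n = 3 and Σtᵢ = 10.9 + 10.7 + 10.2 = 31.8.
Posterior ∝ λ^2e^(−7λ) · λ^3e^(−31.8λ) = λ^5e^(−38.8λ), i.e. Gamma(6, 38.8).
Mode = (a−1)/b = 5/38.8 ≈ 0.1289.

λ̂_MAP = 0.1289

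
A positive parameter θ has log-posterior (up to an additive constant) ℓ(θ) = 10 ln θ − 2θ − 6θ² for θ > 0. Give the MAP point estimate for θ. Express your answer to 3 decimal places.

ℓ'(θ) = 10/θ − 2 − 12θ. Setting this to zero and multiplying by θ: 12θ² + 2θ − 10 = 0.
θ = (−2 + √(2² + 4·12·10)) / (2·12) = (−2 + √484) / 24 = (−2 + 22)/24 = 5/6.
ℓ''(θ) = −10/θ² − 12 < 0, confirming a maximum.

θ̂_MAP = 0.833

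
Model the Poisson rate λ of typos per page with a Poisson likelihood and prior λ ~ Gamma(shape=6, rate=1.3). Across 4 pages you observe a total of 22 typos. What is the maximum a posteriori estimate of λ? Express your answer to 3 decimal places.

Σxᵢ = 22, n = 4.
Posterior ∝ λ^5e^(−1.3λ) · λ^22e^(−4λ) = λ^27e^(−5.3λ), i.e. Gamma(shape=28, rate=5.3).
The mode of a Gamma(a, b) with a ≥ 1 (shape–rate) is (a−1)/b = 27/5.3 ≈ 5.094.

λ̂_MAP = 5.094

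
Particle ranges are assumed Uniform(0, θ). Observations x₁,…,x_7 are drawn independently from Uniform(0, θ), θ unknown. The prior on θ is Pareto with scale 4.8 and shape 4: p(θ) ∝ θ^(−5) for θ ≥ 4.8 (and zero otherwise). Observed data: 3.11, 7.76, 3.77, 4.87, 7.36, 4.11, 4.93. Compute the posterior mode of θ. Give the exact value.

The Uniform(0, θ) likelihood is θ^(−n) for θ ≥ max(xᵢ), zero otherwise. Here max(xᵢ) = 7.76.
Posterior ∝ θ^(−5) · θ^(−7) = θ^(−12) on θ ≥ max(4.8, 7.76) = 7.76.
This density is strictly decreasing in θ, so the posterior mode lies at the lower boundary of the support.

θ̂_MAP = 7.76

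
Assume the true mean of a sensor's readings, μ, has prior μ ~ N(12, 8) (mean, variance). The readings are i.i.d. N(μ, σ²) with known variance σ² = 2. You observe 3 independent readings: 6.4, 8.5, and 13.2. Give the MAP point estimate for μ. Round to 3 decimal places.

μ̂_MAP = 9.569

n = 3; x̄ = (6.4 + 8.5 + 13.2)/3 = 28.1/3 = 281/30 ≈ 9.3667.
For a Normal prior and Normal likelihood with known variance, the posterior is Normal; its mode equals its mean, the precision-weighted average.
Prior precision 1/σ₀² = 1/8 = 0.125; data precision n/σ² = 3/2 = 1.5.
μ̂ = (0.125·12 + 1.5·(281/30)) / (0.125 + 1.5) = 15.55/1.625 = 622/65 ≈ 9.569.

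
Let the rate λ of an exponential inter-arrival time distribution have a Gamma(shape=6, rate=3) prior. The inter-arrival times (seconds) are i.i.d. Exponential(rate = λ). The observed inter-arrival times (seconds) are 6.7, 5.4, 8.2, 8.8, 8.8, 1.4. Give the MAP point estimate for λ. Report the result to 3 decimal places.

λ̂_MAP = 0.260

The Exponential(rate=λ) likelihood is ∝ λ^n e^(−λΣtᵢ). Here n = 6 and Σtᵢ = 6.7 + 5.4 + 8.2 + 8.8 + 8.8 + 1.4 = 39.3.
Posterior ∝ λ^5e^(−3λ) · λ^6e^(−39.3λ) = λ^11e^(−42.3λ), i.e. Gamma(12, 42.3).
Mode = (a−1)/b = 11/42.3 ≈ 0.260.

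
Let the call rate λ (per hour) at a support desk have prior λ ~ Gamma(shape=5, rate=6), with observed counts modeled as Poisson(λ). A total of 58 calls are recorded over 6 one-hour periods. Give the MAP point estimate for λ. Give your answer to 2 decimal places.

Σxᵢ = 58, n = 6.
Posterior ∝ λ^4e^(−6λ) · λ^58e^(−6λ) = λ^62e^(−12λ), i.e. Gamma(shape=63, rate=12).
The mode of a Gamma(a, b) with a ≥ 1 (shape–rate) is (a−1)/b = 62/12 ≈ 5.17.

λ̂_MAP = 5.17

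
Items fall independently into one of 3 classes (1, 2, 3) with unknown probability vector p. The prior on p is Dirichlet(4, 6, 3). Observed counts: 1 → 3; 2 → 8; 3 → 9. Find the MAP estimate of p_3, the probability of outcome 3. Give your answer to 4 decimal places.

MAP estimate: 0.3667

The posterior is Dirichlet(αᵢ + nᵢ) = Dirichlet(7, 14, 12).
For a Dirichlet(a₁,…,a_K) with all aᵢ > 1, the mode has j-th component (aⱼ − 1)/(Σaᵢ − K).
Here Σaᵢ = 33 and K = 3, so p_3 = (12 − 1)/(33 − 3) = 11/30 ≈ 0.3667.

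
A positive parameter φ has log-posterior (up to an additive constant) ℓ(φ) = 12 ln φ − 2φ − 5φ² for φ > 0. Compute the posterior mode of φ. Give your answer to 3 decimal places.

ℓ'(φ) = 12/φ − 2 − 10φ. Setting this to zero and multiplying by φ: 10φ² + 2φ − 12 = 0.
φ = (−2 + √(2² + 4·10·12)) / (2·10) = (−2 + √484) / 20 = (−2 + 22)/20 = 1.
ℓ''(φ) = −12/φ² − 10 < 0, confirming a maximum.

φ̂_MAP = 1.000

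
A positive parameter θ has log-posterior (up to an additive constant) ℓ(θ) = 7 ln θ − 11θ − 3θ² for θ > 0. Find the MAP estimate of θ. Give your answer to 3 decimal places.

ℓ'(θ) = 7/θ − 11 − 6θ. Setting this to zero and multiplying by θ: 6θ² + 11θ − 7 = 0.
θ = (−11 + √(11² + 4·6·7)) / (2·6) = (−11 + √289) / 12 = (−11 + 17)/12 = 1/2.
ℓ''(θ) = −7/θ² − 6 < 0, confirming a maximum.

θ̂_MAP = 0.500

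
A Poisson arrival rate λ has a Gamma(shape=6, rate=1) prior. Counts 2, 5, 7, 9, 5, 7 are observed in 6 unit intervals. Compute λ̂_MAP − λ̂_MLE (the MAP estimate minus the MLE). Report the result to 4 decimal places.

Σxᵢ = 35. Posterior is Gamma(41, 7); MAP = (41−1)/7 = 40/7 ≈ 5.71429.
MLE = x̄ = 35/6 ≈ 5.83333.
Difference = 40/7 − 35/6 = -5/42 ≈ -0.1190.

MAP − MLE = -0.1190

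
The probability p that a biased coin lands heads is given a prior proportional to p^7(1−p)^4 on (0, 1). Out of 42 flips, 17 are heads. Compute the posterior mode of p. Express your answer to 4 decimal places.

p̂_MAP = 0.4528

The prior density ∝ p^7(1−p)^4 is the kernel of Beta(8, 5).
Data: 17 successes in 42 trials. The binomial likelihood contributes p^17(1−p)^25, so the posterior is Beta(8+17, 5+25) = Beta(25, 30).
For Beta(a, b) with a, b > 1 the mode is (a−1)/(a+b−2) = 24/53 ≈ 0.4528.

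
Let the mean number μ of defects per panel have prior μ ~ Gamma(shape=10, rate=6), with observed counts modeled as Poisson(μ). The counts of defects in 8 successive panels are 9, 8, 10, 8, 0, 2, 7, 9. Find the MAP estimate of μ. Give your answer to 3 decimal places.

Σxᵢ = 9+8+10+8+0+2+7+9 = 53, with n = 8.
Posterior ∝ μ^9e^(−6μ) · μ^53e^(−8μ) = μ^62e^(−14μ), i.e. Gamma(shape=63, rate=14).
The mode of a Gamma(a, b) with a ≥ 1 (shape–rate) is (a−1)/b = 62/14 ≈ 4.429.

μ̂_MAP = 4.429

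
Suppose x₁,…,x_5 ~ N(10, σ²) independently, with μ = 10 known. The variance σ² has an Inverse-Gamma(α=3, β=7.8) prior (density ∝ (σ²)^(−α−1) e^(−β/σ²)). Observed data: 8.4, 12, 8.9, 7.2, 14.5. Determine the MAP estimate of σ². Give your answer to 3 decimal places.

Sum of squared deviations about the known mean: SS = (8.4−10)² + (12−10)² + (8.9−10)² + (7.2−10)² + (14.5−10)² = 35.86.
The Normal likelihood contributes (σ²)^(−n/2) exp(−SS/(2σ²)), so the posterior is Inverse-Gamma(α + n/2, β + SS/2) = Inverse-Gamma(5.5, 25.73).
The mode of Inverse-Gamma(a, b) is b/(a+1) = 25.73/6.5 ≈ 3.958.

σ̂²_MAP = 3.958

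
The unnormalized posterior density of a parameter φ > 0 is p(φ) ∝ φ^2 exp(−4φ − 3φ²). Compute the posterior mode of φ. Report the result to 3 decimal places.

ℓ'(φ) = 2/φ − 4 − 6φ. Setting this to zero and multiplying by φ: 6φ² + 4φ − 2 = 0.
φ = (−4 + √(4² + 4·6·2)) / (2·6) = (−4 + √64) / 12 = (−4 + 8)/12 = 1/3.
ℓ''(φ) = −2/φ² − 6 < 0, confirming a maximum.

φ̂_MAP = 0.333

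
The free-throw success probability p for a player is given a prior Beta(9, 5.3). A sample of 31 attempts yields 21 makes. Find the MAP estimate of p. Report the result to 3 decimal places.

p̂_MAP = 0.670

Prior: Beta(9, 5.3).
Data: 21 successes in 31 trials. The binomial likelihood contributes p^21(1−p)^10, so the posterior is Beta(9+21, 5.3+10) = Beta(30, 15.3).
For Beta(a, b) with a, b > 1 the mode is (a−1)/(a+b−2) = 29/43.3 ≈ 0.670.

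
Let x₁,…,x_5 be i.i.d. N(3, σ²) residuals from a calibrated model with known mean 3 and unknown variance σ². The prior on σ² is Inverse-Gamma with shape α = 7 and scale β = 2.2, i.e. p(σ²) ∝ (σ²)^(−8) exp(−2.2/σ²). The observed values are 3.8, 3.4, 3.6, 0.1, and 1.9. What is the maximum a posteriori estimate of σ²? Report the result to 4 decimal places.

Sum of squared deviations about the known mean: SS = (3.8−3)² + (3.4−3)² + (3.6−3)² + (0.1−3)² + (1.9−3)² = 10.78.
The Normal likelihood contributes (σ²)^(−n/2) exp(−SS/(2σ²)), so the posterior is Inverse-Gamma(α + n/2, β + SS/2) = Inverse-Gamma(9.5, 7.59).
The mode of Inverse-Gamma(a, b) is b/(a+1) = 7.59/10.5 ≈ 0.7229.

σ̂²_MAP = 0.7229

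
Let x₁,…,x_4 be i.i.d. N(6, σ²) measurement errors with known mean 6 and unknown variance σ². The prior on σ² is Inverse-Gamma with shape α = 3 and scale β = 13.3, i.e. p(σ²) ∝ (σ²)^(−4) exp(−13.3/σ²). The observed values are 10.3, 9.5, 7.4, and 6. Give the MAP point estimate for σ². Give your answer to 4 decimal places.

σ̂²_MAP = 4.9417

Sum of squared deviations about the known mean: SS = (10.3−6)² + (9.5−6)² + (7.4−6)² + (6−6)² = 32.7.
The Normal likelihood contributes (σ²)^(−n/2) exp(−SS/(2σ²)), so the posterior is Inverse-Gamma(α + n/2, β + SS/2) = Inverse-Gamma(5, 29.65).
The mode of Inverse-Gamma(a, b) is b/(a+1) = 29.65/6 ≈ 4.9417.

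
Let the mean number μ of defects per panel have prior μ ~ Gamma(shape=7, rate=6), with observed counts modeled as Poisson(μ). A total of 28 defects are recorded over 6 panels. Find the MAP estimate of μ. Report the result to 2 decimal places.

Σxᵢ = 28, n = 6.
Posterior ∝ μ^6e^(−6μ) · μ^28e^(−6μ) = μ^34e^(−12μ), i.e. Gamma(shape=35, rate=12).
The mode of a Gamma(a, b) with a ≥ 1 (shape–rate) is (a−1)/b = 34/12 ≈ 2.83.

μ̂_MAP = 2.83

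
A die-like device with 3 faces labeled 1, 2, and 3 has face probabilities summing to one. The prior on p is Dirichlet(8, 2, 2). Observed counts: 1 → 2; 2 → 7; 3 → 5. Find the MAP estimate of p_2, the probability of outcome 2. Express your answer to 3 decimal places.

The posterior is Dirichlet(αᵢ + nᵢ) = Dirichlet(10, 9, 7).
For a Dirichlet(a₁,…,a_K) with all aᵢ > 1, the mode has j-th component (aⱼ − 1)/(Σaᵢ − K).
Here Σaᵢ = 26 and K = 3, so p_2 = (9 − 1)/(26 − 3) = 8/23 ≈ 0.348.

MAP estimate: 0.348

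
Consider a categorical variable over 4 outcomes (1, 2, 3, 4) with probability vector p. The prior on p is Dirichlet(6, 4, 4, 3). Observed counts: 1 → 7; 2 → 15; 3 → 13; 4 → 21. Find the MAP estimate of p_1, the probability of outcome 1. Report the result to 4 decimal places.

MAP estimate: 0.1739

The posterior is Dirichlet(αᵢ + nᵢ) = Dirichlet(13, 19, 17, 24).
For a Dirichlet(a₁,…,a_K) with all aᵢ > 1, the mode has j-th component (aⱼ − 1)/(Σaᵢ − K).
Here Σaᵢ = 73 and K = 4, so p_1 = (13 − 1)/(73 − 4) = 12/69 ≈ 0.1739.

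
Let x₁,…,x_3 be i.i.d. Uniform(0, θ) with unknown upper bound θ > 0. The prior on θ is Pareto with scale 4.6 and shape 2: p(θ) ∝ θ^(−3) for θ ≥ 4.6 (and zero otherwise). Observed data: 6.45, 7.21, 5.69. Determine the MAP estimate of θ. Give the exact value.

The Uniform(0, θ) likelihood is θ^(−n) for θ ≥ max(xᵢ), zero otherwise. Here max(xᵢ) = 7.21.
Posterior ∝ θ^(−3) · θ^(−3) = θ^(−6) on θ ≥ max(4.6, 7.21) = 7.21.
This density is strictly decreasing in θ, so the posterior mode lies at the lower boundary of the support.

θ̂_MAP = 7.21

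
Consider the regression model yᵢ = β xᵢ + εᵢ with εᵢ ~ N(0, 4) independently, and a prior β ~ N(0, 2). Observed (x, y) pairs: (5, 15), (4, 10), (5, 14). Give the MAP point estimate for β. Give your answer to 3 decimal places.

β̂_MAP = 2.721

log p(β | y) = −Σ(yᵢ − βxᵢ)²/(2·4) − β²/(2·2) + const.
Setting the derivative to zero: Σxᵢ(yᵢ − βxᵢ)/4 − β/2 = 0, so β = Σxᵢyᵢ / (Σxᵢ² + σ²/τ²).
Σxᵢyᵢ = 5·15 + 4·10 + 5·14 = 185; Σxᵢ² = 66; σ²/τ² = 2.
β̂_MAP = 185 / (66 + 2) = 185/68 ≈ 2.721.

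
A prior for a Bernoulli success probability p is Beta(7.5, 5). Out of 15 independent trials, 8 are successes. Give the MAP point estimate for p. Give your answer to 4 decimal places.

p̂_MAP = 0.5686

Prior: Beta(7.5, 5).
Data: 8 successes in 15 trials. The binomial likelihood contributes p^8(1−p)^7, so the posterior is Beta(7.5+8, 5+7) = Beta(15.5, 12).
For Beta(a, b) with a, b > 1 the mode is (a−1)/(a+b−2) = 14.5/25.5 ≈ 0.5686.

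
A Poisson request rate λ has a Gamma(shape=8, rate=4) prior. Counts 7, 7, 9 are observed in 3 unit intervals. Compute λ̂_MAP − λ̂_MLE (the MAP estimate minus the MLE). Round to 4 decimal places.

Σxᵢ = 23. Posterior is Gamma(31, 7); MAP = (31−1)/7 = 30/7 ≈ 4.28571.
MLE = x̄ = 23/3 ≈ 7.66667.
Difference = 30/7 − 23/3 = -71/21 ≈ -3.3810.

MAP − MLE = -3.3810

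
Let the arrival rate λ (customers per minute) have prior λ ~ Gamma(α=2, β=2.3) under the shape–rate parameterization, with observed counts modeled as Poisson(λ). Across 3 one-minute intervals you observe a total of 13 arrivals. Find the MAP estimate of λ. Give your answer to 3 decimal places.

λ̂_MAP = 2.642

Σxᵢ = 13, n = 3.
Posterior ∝ λe^(−2.3λ) · λ^13e^(−3λ) = λ^14e^(−5.3λ), i.e. Gamma(shape=15, rate=5.3).
The mode of a Gamma(a, b) with a ≥ 1 (shape–rate) is (a−1)/b = 14/5.3 ≈ 2.642.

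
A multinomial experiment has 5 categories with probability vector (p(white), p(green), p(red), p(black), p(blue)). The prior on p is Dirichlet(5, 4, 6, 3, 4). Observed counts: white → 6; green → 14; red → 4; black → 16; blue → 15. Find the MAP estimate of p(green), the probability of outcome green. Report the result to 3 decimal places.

MAP estimate of p(green) = 0.236

The posterior is Dirichlet(αᵢ + nᵢ) = Dirichlet(11, 18, 10, 19, 19).
For a Dirichlet(a₁,…,a_K) with all aᵢ > 1, the mode has j-th component (aⱼ − 1)/(Σaᵢ − K).
Here Σaᵢ = 77 and K = 5, so p(green) = (18 − 1)/(77 − 5) = 17/72 ≈ 0.236.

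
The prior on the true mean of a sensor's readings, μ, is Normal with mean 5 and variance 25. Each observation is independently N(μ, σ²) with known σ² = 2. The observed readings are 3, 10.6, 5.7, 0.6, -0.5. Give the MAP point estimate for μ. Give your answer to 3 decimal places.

μ̂_MAP = 3.898

n = 5; x̄ = (3 + 10.6 + 5.7 + 0.6 + (-0.5))/5 = 19.4/5 = 3.88.
For a Normal prior and Normal likelihood with known variance, the posterior is Normal; its mode equals its mean, the precision-weighted average.
Prior precision 1/σ₀² = 1/25 = 0.04; data precision n/σ² = 5/2 = 2.5.
μ̂ = (0.04·5 + 2.5·3.88) / (0.04 + 2.5) = 9.9/2.54 = 495/127 ≈ 3.898.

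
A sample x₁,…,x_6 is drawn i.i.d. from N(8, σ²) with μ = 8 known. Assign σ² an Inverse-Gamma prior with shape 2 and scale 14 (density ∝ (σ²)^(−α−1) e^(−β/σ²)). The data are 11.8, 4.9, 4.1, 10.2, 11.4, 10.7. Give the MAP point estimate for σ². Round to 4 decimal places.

σ̂²_MAP = 7.5792

Sum of squared deviations about the known mean: SS = (11.8−8)² + (4.9−8)² + (4.1−8)² + (10.2−8)² + (11.4−8)² + (10.7−8)² = 62.95.
The Normal likelihood contributes (σ²)^(−n/2) exp(−SS/(2σ²)), so the posterior is Inverse-Gamma(α + n/2, β + SS/2) = Inverse-Gamma(5, 45.475).
The mode of Inverse-Gamma(a, b) is b/(a+1) = 45.475/6 ≈ 7.5792.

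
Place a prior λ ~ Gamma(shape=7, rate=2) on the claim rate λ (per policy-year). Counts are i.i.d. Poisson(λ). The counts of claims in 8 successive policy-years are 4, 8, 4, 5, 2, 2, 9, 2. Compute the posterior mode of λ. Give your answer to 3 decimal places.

Σxᵢ = 4+8+4+5+2+2+9+2 = 36, with n = 8.
Posterior ∝ λ^6e^(−2λ) · λ^36e^(−8λ) = λ^42e^(−10λ), i.e. Gamma(shape=43, rate=10).
The mode of a Gamma(a, b) with a ≥ 1 (shape–rate) is (a−1)/b = 42/10 ≈ 4.200.

λ̂_MAP = 4.200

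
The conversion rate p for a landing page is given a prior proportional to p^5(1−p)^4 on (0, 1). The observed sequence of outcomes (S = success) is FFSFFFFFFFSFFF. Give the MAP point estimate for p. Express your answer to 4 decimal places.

p̂_MAP = 0.3043

The prior density ∝ p^5(1−p)^4 is the kernel of Beta(6, 5).
Data: 2 successes in 14 trials (from the sequence). The binomial likelihood contributes p^2(1−p)^12, so the posterior is Beta(6+2, 5+12) = Beta(8, 17).
For Beta(a, b) with a, b > 1 the mode is (a−1)/(a+b−2) = 7/23 ≈ 0.3043.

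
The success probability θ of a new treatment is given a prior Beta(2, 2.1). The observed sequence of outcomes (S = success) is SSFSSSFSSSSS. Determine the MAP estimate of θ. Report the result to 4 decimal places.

Prior: Beta(2, 2.1).
Data: 10 successes in 12 trials (from the sequence). The binomial likelihood contributes θ^10(1−θ)^2, so the posterior is Beta(2+10, 2.1+2) = Beta(12, 4.1).
For Beta(a, b) with a, b > 1 the mode is (a−1)/(a+b−2) = 11/14.1 ≈ 0.7801.

θ̂_MAP = 0.7801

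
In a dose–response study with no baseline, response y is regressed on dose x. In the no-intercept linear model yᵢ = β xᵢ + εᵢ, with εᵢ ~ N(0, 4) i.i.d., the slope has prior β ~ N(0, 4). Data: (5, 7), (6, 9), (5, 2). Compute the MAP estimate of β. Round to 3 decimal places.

log p(β | y) = −Σ(yᵢ − βxᵢ)²/(2·4) − β²/(2·4) + const.
Setting the derivative to zero: Σxᵢ(yᵢ − βxᵢ)/4 − β/4 = 0, so β = Σxᵢyᵢ / (Σxᵢ² + σ²/τ²).
Σxᵢyᵢ = 5·7 + 6·9 + 5·2 = 99; Σxᵢ² = 86; σ²/τ² = 1.
β̂_MAP = 99 / (86 + 1) = 99/87 ≈ 1.138.

β̂_MAP = 1.138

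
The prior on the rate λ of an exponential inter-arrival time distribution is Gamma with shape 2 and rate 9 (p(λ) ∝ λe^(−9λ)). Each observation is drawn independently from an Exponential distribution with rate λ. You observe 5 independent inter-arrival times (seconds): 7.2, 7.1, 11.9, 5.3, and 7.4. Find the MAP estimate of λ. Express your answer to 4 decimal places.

The Exponential(rate=λ) likelihood is ∝ λ^n e^(−λΣtᵢ). Here n = 5 and Σtᵢ = 7.2 + 7.1 + 11.9 + 5.3 + 7.4 = 38.9.
Posterior ∝ λe^(−9λ) · λ^5e^(−38.9λ) = λ^6e^(−47.9λ), i.e. Gamma(7, 47.9).
Mode = (a−1)/b = 6/47.9 ≈ 0.1253.

λ̂_MAP = 0.1253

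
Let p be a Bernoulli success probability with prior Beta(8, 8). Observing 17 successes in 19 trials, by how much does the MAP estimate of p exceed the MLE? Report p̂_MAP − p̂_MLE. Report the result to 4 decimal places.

MAP − MLE = -0.1675

Posterior is Beta(25, 10); MAP = (25−1)/(35−2) = 24/33 ≈ 0.72727.
MLE ignores the prior: p̂_MLE = k/n = 17/19 ≈ 0.89474.
Difference = 24/33 − 17/19 = -35/209 ≈ -0.1675.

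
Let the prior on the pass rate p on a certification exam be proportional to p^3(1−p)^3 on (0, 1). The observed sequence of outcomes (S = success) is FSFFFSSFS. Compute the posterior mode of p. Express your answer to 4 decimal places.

p̂_MAP = 0.4667

The prior density ∝ p^3(1−p)^3 is the kernel of Beta(4, 4).
Data: 4 successes in 9 trials (from the sequence). The binomial likelihood contributes p^4(1−p)^5, so the posterior is Beta(4+4, 4+5) = Beta(8, 9).
For Beta(a, b) with a, b > 1 the mode is (a−1)/(a+b−2) = 7/15 ≈ 0.4667.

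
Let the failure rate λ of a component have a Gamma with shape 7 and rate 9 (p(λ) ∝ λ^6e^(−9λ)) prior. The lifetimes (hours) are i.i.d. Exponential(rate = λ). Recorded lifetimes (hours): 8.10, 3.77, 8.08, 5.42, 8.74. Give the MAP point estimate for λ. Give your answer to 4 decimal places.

The Exponential(rate=λ) likelihood is ∝ λ^n e^(−λΣtᵢ). Here n = 5 and Σtᵢ = 8.10 + 3.77 + 8.08 + 5.42 + 8.74 = 34.11.
Posterior ∝ λ^6e^(−9λ) · λ^5e^(−34.11λ) = λ^11e^(−43.11λ), i.e. Gamma(12, 43.11).
Mode = (a−1)/b = 11/43.11 ≈ 0.2552.

λ̂_MAP = 0.2552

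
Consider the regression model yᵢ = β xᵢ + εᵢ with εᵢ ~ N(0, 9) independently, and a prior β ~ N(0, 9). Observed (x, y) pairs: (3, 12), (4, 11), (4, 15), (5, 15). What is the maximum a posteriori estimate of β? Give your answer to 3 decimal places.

β̂_MAP = 3.209

log p(β | y) = −Σ(yᵢ − βxᵢ)²/(2·9) − β²/(2·9) + const.
Setting the derivative to zero: Σxᵢ(yᵢ − βxᵢ)/9 − β/9 = 0, so β = Σxᵢyᵢ / (Σxᵢ² + σ²/τ²).
Σxᵢyᵢ = 3·12 + 4·11 + 4·15 + 5·15 = 215; Σxᵢ² = 66; σ²/τ² = 1.
β̂_MAP = 215 / (66 + 1) = 215/67 ≈ 3.209.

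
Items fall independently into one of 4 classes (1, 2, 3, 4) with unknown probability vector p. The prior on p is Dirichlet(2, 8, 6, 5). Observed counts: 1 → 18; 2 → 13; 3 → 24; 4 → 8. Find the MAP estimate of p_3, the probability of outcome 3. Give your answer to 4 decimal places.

The posterior is Dirichlet(αᵢ + nᵢ) = Dirichlet(20, 21, 30, 13).
For a Dirichlet(a₁,…,a_K) with all aᵢ > 1, the mode has j-th component (aⱼ − 1)/(Σaᵢ − K).
Here Σaᵢ = 84 and K = 4, so p_3 = (30 − 1)/(84 − 4) = 29/80 ≈ 0.3625.

MAP estimate: 0.3625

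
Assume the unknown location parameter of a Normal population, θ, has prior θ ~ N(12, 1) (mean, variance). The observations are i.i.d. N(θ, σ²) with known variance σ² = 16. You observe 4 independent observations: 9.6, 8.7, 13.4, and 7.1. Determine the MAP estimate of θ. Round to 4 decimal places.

θ̂_MAP = 11.5400

n = 4; x̄ = (9.6 + 8.7 + 13.4 + 7.1)/4 = 38.8/4 = 9.7.
For a Normal prior and Normal likelihood with known variance, the posterior is Normal; its mode equals its mean, the precision-weighted average.
Prior precision 1/σ₀² = 1/1 = 1; data precision n/σ² = 4/16 = 0.25.
θ̂ = (1·12 + 0.25·9.7) / (1 + 0.25) = 14.425/1.25 = 11.5400.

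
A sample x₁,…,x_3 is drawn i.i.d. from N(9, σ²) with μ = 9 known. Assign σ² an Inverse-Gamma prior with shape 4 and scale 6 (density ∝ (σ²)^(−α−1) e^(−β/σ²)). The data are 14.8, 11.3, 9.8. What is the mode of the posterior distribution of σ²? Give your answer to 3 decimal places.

Sum of squared deviations about the known mean: SS = (14.8−9)² + (11.3−9)² + (9.8−9)² = 39.57.
The Normal likelihood contributes (σ²)^(−n/2) exp(−SS/(2σ²)), so the posterior is Inverse-Gamma(α + n/2, β + SS/2) = Inverse-Gamma(5.5, 25.785).
The mode of Inverse-Gamma(a, b) is b/(a+1) = 25.785/6.5 ≈ 3.967.

σ̂²_MAP = 3.967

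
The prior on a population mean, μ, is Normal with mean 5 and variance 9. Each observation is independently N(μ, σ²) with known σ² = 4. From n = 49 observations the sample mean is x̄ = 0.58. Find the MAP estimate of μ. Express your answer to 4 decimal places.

μ̂_MAP = 0.6197

n = 49, x̄ = 0.58.
For a Normal prior and Normal likelihood with known variance, the posterior is Normal; its mode equals its mean, the precision-weighted average.
Prior precision 1/σ₀² = 1/9; data precision n/σ² = 49/4 = 12.25.
μ̂ = ((1/9)·5 + 12.25·0.58) / (1/9 + 12.25) = (13789/1800)/(445/36) = 13789/22250 ≈ 0.6197.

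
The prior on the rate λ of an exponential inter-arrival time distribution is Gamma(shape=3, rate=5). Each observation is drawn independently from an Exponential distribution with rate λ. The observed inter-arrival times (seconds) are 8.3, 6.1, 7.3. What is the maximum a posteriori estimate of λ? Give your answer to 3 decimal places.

λ̂_MAP = 0.187

The Exponential(rate=λ) likelihood is ∝ λ^n e^(−λΣtᵢ). Here n = 3 and Σtᵢ = 8.3 + 6.1 + 7.3 = 21.7.
Posterior ∝ λ^2e^(−5λ) · λ^3e^(−21.7λ) = λ^5e^(−26.7λ), i.e. Gamma(6, 26.7).
Mode = (a−1)/b = 5/26.7 ≈ 0.187.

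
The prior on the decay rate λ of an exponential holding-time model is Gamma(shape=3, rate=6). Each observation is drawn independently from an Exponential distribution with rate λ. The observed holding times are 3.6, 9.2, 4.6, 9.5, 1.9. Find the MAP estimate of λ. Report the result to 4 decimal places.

The Exponential(rate=λ) likelihood is ∝ λ^n e^(−λΣtᵢ). Here n = 5 and Σtᵢ = 3.6 + 9.2 + 4.6 + 9.5 + 1.9 = 28.8.
Posterior ∝ λ^2e^(−6λ) · λ^5e^(−28.8λ) = λ^7e^(−34.8λ), i.e. Gamma(8, 34.8).
Mode = (a−1)/b = 7/34.8 ≈ 0.2011.

λ̂_MAP = 0.2011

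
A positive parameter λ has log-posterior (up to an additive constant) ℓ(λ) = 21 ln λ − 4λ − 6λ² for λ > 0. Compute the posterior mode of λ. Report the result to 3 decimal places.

λ̂_MAP = 1.167

ℓ'(λ) = 21/λ − 4 − 12λ. Setting this to zero and multiplying by λ: 12λ² + 4λ − 21 = 0.
λ = (−4 + √(4² + 4·12·21)) / (2·12) = (−4 + √1024) / 24 = (−4 + 32)/24 = 7/6.
ℓ''(λ) = −21/λ² − 12 < 0, confirming a maximum.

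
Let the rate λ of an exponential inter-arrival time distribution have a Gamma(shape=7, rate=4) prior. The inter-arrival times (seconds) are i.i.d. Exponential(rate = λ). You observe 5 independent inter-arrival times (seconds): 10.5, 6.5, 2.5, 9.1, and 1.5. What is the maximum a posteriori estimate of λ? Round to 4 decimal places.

λ̂_MAP = 0.3226

The Exponential(rate=λ) likelihood is ∝ λ^n e^(−λΣtᵢ). Here n = 5 and Σtᵢ = 10.5 + 6.5 + 2.5 + 9.1 + 1.5 = 30.1.
Posterior ∝ λ^6e^(−4λ) · λ^5e^(−30.1λ) = λ^11e^(−34.1λ), i.e. Gamma(12, 34.1).
Mode = (a−1)/b = 11/34.1 ≈ 0.3226.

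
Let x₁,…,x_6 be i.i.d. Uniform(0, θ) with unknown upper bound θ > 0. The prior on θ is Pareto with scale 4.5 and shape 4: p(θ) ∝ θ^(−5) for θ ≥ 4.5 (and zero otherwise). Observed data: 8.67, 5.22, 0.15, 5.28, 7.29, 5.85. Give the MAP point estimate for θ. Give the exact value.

The Uniform(0, θ) likelihood is θ^(−n) for θ ≥ max(xᵢ), zero otherwise. Here max(xᵢ) = 8.67.
Posterior ∝ θ^(−5) · θ^(−6) = θ^(−11) on θ ≥ max(4.5, 8.67) = 8.67.
This density is strictly decreasing in θ, so the posterior mode lies at the lower boundary of the support.

θ̂_MAP = 8.67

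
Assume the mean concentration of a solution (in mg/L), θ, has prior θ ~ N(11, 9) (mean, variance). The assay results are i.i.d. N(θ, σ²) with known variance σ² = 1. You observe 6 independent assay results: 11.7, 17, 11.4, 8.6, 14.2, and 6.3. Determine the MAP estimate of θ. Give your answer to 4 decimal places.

θ̂_MAP = 11.5236

n = 6; x̄ = (11.7 + 17 + 11.4 + 8.6 + 14.2 + 6.3)/6 = 69.2/6 = 173/15 ≈ 11.5333.
For a Normal prior and Normal likelihood with known variance, the posterior is Normal; its mode equals its mean, the precision-weighted average.
Prior precision 1/σ₀² = 1/9; data precision n/σ² = 6/1 = 6.
θ̂ = ((1/9)·11 + 6·(173/15)) / (1/9 + 6) = (3169/45)/(55/9) = 3169/275 ≈ 11.5236.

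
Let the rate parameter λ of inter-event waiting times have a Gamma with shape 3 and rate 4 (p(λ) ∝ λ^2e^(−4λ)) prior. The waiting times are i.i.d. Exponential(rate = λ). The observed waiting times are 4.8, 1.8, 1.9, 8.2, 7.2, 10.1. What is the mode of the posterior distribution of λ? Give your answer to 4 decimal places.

The Exponential(rate=λ) likelihood is ∝ λ^n e^(−λΣtᵢ). Here n = 6 and Σtᵢ = 4.8 + 1.8 + 1.9 + 8.2 + 7.2 + 10.1 = 34.
Posterior ∝ λ^2e^(−4λ) · λ^6e^(−34λ) = λ^8e^(−38λ), i.e. Gamma(9, 38).
Mode = (a−1)/b = 8/38 ≈ 0.2105.

λ̂_MAP = 0.2105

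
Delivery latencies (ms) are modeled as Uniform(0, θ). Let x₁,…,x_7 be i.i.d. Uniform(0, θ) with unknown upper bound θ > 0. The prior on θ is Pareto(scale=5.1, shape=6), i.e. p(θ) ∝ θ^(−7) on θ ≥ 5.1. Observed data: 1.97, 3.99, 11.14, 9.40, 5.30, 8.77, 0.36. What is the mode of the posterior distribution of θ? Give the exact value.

θ̂_MAP = 11.14

The Uniform(0, θ) likelihood is θ^(−n) for θ ≥ max(xᵢ), zero otherwise. Here max(xᵢ) = 11.14.
Posterior ∝ θ^(−7) · θ^(−7) = θ^(−14) on θ ≥ max(5.1, 11.14) = 11.14.
This density is strictly decreasing in θ, so the posterior mode lies at the lower boundary of the support.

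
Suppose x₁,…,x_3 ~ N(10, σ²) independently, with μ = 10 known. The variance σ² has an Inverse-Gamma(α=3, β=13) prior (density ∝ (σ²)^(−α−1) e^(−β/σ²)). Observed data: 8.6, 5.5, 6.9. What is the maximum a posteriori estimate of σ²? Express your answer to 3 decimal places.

σ̂²_MAP = 5.256

Sum of squared deviations about the known mean: SS = (8.6−10)² + (5.5−10)² + (6.9−10)² = 31.82.
The Normal likelihood contributes (σ²)^(−n/2) exp(−SS/(2σ²)), so the posterior is Inverse-Gamma(α + n/2, β + SS/2) = Inverse-Gamma(4.5, 28.91).
The mode of Inverse-Gamma(a, b) is b/(a+1) = 28.91/5.5 ≈ 5.256.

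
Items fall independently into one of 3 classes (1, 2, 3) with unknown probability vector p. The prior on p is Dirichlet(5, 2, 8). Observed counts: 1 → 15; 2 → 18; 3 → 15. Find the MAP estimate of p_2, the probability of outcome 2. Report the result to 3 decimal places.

The posterior is Dirichlet(αᵢ + nᵢ) = Dirichlet(20, 20, 23).
For a Dirichlet(a₁,…,a_K) with all aᵢ > 1, the mode has j-th component (aⱼ − 1)/(Σaᵢ − K).
Here Σaᵢ = 63 and K = 3, so p_2 = (20 − 1)/(63 − 3) = 19/60 ≈ 0.317.

MAP estimate: 0.317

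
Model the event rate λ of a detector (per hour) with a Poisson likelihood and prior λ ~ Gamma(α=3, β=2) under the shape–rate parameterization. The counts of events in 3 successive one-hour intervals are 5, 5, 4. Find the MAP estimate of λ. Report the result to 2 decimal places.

λ̂_MAP = 3.20

Σxᵢ = 5+5+4 = 14, with n = 3.
Posterior ∝ λ^2e^(−2λ) · λ^14e^(−3λ) = λ^16e^(−5λ), i.e. Gamma(shape=17, rate=5).
The mode of a Gamma(a, b) with a ≥ 1 (shape–rate) is (a−1)/b = 16/5 ≈ 3.20.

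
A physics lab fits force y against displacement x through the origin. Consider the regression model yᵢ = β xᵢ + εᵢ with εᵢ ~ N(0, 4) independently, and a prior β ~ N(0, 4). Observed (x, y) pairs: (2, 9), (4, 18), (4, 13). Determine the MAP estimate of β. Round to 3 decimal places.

log p(β | y) = −Σ(yᵢ − βxᵢ)²/(2·4) − β²/(2·4) + const.
Setting the derivative to zero: Σxᵢ(yᵢ − βxᵢ)/4 − β/4 = 0, so β = Σxᵢyᵢ / (Σxᵢ² + σ²/τ²).
Σxᵢyᵢ = 2·9 + 4·18 + 4·13 = 142; Σxᵢ² = 36; σ²/τ² = 1.
β̂_MAP = 142 / (36 + 1) = 142/37 ≈ 3.838.

β̂_MAP = 3.838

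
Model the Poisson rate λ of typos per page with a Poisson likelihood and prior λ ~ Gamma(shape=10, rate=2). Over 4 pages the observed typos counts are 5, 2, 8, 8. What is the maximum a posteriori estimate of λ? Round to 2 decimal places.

λ̂_MAP = 5.33

Σxᵢ = 5+2+8+8 = 23, with n = 4.
Posterior ∝ λ^9e^(−2λ) · λ^23e^(−4λ) = λ^32e^(−6λ), i.e. Gamma(shape=33, rate=6).
The mode of a Gamma(a, b) with a ≥ 1 (shape–rate) is (a−1)/b = 32/6 ≈ 5.33.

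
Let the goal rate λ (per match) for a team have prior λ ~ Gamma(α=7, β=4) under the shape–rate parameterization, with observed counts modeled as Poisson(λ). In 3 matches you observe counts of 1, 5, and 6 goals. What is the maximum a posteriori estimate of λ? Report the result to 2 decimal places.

λ̂_MAP = 2.57

Σxᵢ = 1+5+6 = 12, with n = 3.
Posterior ∝ λ^6e^(−4λ) · λ^12e^(−3λ) = λ^18e^(−7λ), i.e. Gamma(shape=19, rate=7).
The mode of a Gamma(a, b) with a ≥ 1 (shape–rate) is (a−1)/b = 18/7 ≈ 2.57.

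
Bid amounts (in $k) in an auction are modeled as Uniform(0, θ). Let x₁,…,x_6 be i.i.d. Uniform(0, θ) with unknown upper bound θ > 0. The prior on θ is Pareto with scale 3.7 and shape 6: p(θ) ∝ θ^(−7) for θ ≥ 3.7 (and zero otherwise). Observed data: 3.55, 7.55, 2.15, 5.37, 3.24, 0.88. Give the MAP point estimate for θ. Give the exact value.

θ̂_MAP = 7.55

The Uniform(0, θ) likelihood is θ^(−n) for θ ≥ max(xᵢ), zero otherwise. Here max(xᵢ) = 7.55.
Posterior ∝ θ^(−7) · θ^(−6) = θ^(−13) on θ ≥ max(3.7, 7.55) = 7.55.
This density is strictly decreasing in θ, so the posterior mode lies at the lower boundary of the support.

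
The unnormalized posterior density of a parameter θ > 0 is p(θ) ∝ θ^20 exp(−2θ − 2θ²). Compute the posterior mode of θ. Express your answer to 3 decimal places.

ℓ'(θ) = 20/θ − 2 − 4θ. Setting this to zero and multiplying by θ: 4θ² + 2θ − 20 = 0.
θ = (−2 + √(2² + 4·4·20)) / (2·4) = (−2 + √324) / 8 = (−2 + 18)/8 = 2.
ℓ''(θ) = −20/θ² − 4 < 0, confirming a maximum.

θ̂_MAP = 2.000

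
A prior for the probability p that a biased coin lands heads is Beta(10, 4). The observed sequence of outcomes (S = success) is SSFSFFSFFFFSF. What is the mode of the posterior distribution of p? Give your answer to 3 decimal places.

p̂_MAP = 0.560

Prior: Beta(10, 4).
Data: 5 successes in 13 trials (from the sequence). The binomial likelihood contributes p^5(1−p)^8, so the posterior is Beta(10+5, 4+8) = Beta(15, 12).
For Beta(a, b) with a, b > 1 the mode is (a−1)/(a+b−2) = 14/25 ≈ 0.560.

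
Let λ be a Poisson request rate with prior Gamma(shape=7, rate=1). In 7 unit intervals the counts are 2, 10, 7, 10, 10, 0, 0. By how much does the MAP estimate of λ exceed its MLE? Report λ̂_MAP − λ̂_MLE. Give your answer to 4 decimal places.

MAP − MLE = 0.0536

Σxᵢ = 39. Posterior is Gamma(46, 8); MAP = (46−1)/8 = 45/8 ≈ 5.62500.
MLE = x̄ = 39/7 ≈ 5.57143.
Difference = 45/8 − 39/7 = 3/56 ≈ 0.0536.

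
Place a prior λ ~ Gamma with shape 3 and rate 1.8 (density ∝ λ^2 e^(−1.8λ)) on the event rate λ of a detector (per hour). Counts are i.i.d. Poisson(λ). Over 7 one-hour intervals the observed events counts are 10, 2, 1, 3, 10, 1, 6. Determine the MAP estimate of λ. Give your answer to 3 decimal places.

Σxᵢ = 10+2+1+3+10+1+6 = 33, with n = 7.
Posterior ∝ λ^2e^(−1.8λ) · λ^33e^(−7λ) = λ^35e^(−8.8λ), i.e. Gamma(shape=36, rate=8.8).
The mode of a Gamma(a, b) with a ≥ 1 (shape–rate) is (a−1)/b = 35/8.8 ≈ 3.977.

λ̂_MAP = 3.977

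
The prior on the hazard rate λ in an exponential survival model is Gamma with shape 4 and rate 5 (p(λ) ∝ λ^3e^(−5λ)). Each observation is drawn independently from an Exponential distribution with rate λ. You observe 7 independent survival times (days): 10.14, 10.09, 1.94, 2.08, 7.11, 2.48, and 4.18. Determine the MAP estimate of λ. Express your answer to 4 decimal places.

λ̂_MAP = 0.2325

The Exponential(rate=λ) likelihood is ∝ λ^n e^(−λΣtᵢ). Here n = 7 and Σtᵢ = 10.14 + 10.09 + 1.94 + 2.08 + 7.11 + 2.48 + 4.18 = 38.02.
Posterior ∝ λ^3e^(−5λ) · λ^7e^(−38.02λ) = λ^10e^(−43.02λ), i.e. Gamma(11, 43.02).
Mode = (a−1)/b = 10/43.02 ≈ 0.2325.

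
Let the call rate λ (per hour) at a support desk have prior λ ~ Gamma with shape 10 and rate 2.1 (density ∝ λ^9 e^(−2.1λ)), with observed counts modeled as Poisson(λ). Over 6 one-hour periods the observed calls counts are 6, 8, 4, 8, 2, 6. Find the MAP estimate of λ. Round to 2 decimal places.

λ̂_MAP = 5.31

Σxᵢ = 6+8+4+8+2+6 = 34, with n = 6.
Posterior ∝ λ^9e^(−2.1λ) · λ^34e^(−6λ) = λ^43e^(−8.1λ), i.e. Gamma(shape=44, rate=8.1).
The mode of a Gamma(a, b) with a ≥ 1 (shape–rate) is (a−1)/b = 43/8.1 ≈ 5.31.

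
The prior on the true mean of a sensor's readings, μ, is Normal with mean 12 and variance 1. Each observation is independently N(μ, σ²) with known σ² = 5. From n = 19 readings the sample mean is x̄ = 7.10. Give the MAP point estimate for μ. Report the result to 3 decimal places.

n = 19, x̄ = 7.10.
For a Normal prior and Normal likelihood with known variance, the posterior is Normal; its mode equals its mean, the precision-weighted average.
Prior precision 1/σ₀² = 1/1 = 1; data precision n/σ² = 19/5 = 3.8.
μ̂ = (1·12 + 3.8·7.1) / (1 + 3.8) = 38.98/4.8 = 1949/240 ≈ 8.121.

μ̂_MAP = 8.121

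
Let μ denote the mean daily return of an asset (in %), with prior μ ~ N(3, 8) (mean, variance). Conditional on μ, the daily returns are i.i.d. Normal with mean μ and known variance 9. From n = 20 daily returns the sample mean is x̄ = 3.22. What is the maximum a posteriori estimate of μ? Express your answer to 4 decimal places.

μ̂_MAP = 3.2083

n = 20, x̄ = 3.22.
For a Normal prior and Normal likelihood with known variance, the posterior is Normal; its mode equals its mean, the precision-weighted average.
Prior precision 1/σ₀² = 1/8 = 0.125; data precision n/σ² = 20/9.
μ̂ = (0.125·3 + (20/9)·3.22) / (0.125 + 20/9) = (2711/360)/(169/72) = 2711/845 ≈ 3.2083.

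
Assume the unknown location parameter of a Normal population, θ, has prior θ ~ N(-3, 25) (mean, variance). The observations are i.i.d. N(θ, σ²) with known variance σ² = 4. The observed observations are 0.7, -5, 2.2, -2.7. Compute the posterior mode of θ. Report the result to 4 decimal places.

θ̂_MAP = -1.2692

n = 4; x̄ = (0.7 + (-5) + 2.2 + (-2.7))/4 = -4.8/4 = -1.2.
For a Normal prior and Normal likelihood with known variance, the posterior is Normal; its mode equals its mean, the precision-weighted average.
Prior precision 1/σ₀² = 1/25 = 0.04; data precision n/σ² = 4/4 = 1.
θ̂ = (0.04·(-3) + 1·(-1.2)) / (0.04 + 1) = (-1.32)/1.04 = -33/26 ≈ -1.2692.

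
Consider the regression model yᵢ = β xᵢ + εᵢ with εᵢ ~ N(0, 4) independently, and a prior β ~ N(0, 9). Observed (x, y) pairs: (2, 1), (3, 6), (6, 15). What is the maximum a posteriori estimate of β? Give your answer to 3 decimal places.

β̂_MAP = 2.225

log p(β | y) = −Σ(yᵢ − βxᵢ)²/(2·4) − β²/(2·9) + const.
Setting the derivative to zero: Σxᵢ(yᵢ − βxᵢ)/4 − β/9 = 0, so β = Σxᵢyᵢ / (Σxᵢ² + σ²/τ²).
Σxᵢyᵢ = 2·1 + 3·6 + 6·15 = 110; Σxᵢ² = 49; σ²/τ² = 4/9.
β̂_MAP = 110 / (49 + 4/9) = 110/(445/9) = 198/89 ≈ 2.225.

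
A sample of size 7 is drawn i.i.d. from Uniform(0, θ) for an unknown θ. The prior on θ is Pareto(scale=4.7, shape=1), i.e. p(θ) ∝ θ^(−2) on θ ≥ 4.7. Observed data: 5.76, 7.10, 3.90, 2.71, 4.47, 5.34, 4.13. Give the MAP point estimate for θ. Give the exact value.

The Uniform(0, θ) likelihood is θ^(−n) for θ ≥ max(xᵢ), zero otherwise. Here max(xᵢ) = 7.10.
Posterior ∝ θ^(−2) · θ^(−7) = θ^(−9) on θ ≥ max(4.7, 7.10) = 7.10.
This density is strictly decreasing in θ, so the posterior mode lies at the lower boundary of the support.

θ̂_MAP = 7.10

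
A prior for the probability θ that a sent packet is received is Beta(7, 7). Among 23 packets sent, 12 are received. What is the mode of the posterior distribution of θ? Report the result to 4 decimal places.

Prior: Beta(7, 7).
Data: 12 successes in 23 trials. The binomial likelihood contributes θ^12(1−θ)^11, so the posterior is Beta(7+12, 7+11) = Beta(19, 18).
For Beta(a, b) with a, b > 1 the mode is (a−1)/(a+b−2) = 18/35 ≈ 0.5143.

θ̂_MAP = 0.5143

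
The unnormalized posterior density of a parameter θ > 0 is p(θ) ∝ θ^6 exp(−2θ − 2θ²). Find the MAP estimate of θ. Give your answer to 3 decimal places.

θ̂_MAP = 1.000

ℓ'(θ) = 6/θ − 2 − 4θ. Setting this to zero and multiplying by θ: 4θ² + 2θ − 6 = 0.
θ = (−2 + √(2² + 4·4·6)) / (2·4) = (−2 + √100) / 8 = (−2 + 10)/8 = 1.
ℓ''(θ) = −6/θ² − 4 < 0, confirming a maximum.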